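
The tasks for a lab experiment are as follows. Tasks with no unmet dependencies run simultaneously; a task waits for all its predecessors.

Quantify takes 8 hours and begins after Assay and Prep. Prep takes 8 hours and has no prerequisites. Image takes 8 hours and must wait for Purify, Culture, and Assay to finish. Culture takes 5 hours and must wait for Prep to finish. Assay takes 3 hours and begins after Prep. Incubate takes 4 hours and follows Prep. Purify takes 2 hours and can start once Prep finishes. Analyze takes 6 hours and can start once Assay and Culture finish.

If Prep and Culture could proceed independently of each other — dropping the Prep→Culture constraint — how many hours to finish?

Before: longest chain Prep→Culture→Image = 8+5+8 = 21, finish 21.
Without Prep→Culture, Culture's earliest start moves from 8 to 0.
The longest chain is now Prep→Assay→Image = 8+3+8 = 19, so the lab experiment takes 19 hours.

19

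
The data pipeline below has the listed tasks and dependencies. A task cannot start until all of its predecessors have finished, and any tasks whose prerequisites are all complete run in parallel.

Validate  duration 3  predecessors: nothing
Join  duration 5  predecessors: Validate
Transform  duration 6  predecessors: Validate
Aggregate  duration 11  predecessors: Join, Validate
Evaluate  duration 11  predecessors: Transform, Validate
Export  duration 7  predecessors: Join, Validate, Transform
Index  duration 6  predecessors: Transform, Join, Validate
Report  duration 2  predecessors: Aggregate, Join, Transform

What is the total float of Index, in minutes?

6

Validate→Join→Aggregate→Report = 3+5+11+2 = 21 sets the makespan at 21 minutes.
Longest path through Index: 15 minutes (earliest finish 15, latest finish 21).
So Index can slip 21 − 15 = 6 minutes.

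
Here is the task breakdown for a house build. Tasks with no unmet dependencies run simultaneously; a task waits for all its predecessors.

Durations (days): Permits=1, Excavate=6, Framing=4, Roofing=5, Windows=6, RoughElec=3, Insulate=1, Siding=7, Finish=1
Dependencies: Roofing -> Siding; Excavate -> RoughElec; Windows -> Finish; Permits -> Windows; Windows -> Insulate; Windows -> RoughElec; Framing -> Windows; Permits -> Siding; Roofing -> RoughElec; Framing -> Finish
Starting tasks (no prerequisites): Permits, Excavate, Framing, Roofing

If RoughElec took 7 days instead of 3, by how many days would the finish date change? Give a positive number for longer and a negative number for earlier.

4

Actual critical path: Framing→Windows→RoughElec = 4+6+3 = 13 ⇒ 13 days.
Since RoughElec is critical, the +4 change carries straight to that chain (now 17 days).
No other chain overtakes it, so the finish is 17 days.
Change in finish: 17 − 13 = +4 days.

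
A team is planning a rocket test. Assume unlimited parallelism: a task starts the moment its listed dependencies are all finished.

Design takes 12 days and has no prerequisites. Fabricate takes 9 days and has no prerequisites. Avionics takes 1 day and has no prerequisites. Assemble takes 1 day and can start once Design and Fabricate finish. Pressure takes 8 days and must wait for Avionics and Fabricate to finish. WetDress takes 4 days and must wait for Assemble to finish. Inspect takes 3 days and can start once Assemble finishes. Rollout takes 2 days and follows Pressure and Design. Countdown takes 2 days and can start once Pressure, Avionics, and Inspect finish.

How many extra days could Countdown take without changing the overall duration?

0

Critical path: Fabricate→Pressure→Rollout = 9+8+2 = 19, so the finish is 19 days.
Longest path through Countdown: 19 days (earliest finish 19, latest finish 19).
Slack of Countdown = 17 − 17 = 0 days.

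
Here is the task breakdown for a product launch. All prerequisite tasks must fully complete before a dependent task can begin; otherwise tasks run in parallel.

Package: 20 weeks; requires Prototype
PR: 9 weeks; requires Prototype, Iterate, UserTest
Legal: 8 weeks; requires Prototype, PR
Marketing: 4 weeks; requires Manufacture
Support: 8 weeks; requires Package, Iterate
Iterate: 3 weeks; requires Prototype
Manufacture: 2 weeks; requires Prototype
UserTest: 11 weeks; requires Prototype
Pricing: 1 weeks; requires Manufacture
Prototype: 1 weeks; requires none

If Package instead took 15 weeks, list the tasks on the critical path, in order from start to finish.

Critical path before the change: Prototype→Package→Support = 1+20+8 = 29 giving 29 weeks.
Package is on the critical path; changing it to 15 makes that path 24 weeks.
New critical path: Prototype→UserTest→PR→Legal = 1+11+9+8 = 29 ⇒ 29 weeks.

Prototype, UserTest, PR, Legal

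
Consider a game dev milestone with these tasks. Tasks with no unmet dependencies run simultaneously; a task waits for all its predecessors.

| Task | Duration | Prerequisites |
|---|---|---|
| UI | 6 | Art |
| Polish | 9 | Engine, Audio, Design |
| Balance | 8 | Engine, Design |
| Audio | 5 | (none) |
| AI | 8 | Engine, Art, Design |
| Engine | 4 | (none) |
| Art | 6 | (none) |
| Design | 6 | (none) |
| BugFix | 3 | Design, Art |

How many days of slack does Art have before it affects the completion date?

Critical path: Design→Polish = 6+9 = 15, so the finish is 15 days.
Art finishes as early as 6 and must finish by 7.
Slack of Art = 1 − 0 = 1 day.

1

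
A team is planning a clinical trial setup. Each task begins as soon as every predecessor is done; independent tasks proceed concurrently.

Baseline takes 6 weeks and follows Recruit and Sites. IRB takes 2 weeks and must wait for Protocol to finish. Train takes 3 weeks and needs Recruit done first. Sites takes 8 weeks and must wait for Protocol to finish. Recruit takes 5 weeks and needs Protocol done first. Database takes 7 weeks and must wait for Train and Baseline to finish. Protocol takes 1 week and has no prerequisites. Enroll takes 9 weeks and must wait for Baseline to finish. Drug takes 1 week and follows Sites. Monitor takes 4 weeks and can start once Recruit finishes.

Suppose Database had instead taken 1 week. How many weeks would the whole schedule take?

Actual critical path: Protocol→Sites→Baseline→Enroll = 1+8+6+9 = 24 ⇒ 24 weeks.
The longest path through Database is only 22 weeks, so Database has float 2.
The critical path is still Protocol→Sites→Baseline→Enroll; finish is now 24 weeks.

24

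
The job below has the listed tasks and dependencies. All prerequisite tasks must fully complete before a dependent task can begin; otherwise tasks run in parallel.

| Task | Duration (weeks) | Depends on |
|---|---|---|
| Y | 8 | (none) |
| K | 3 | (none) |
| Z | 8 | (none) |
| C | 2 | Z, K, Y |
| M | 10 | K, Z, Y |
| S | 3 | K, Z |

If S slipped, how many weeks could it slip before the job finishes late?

The longest chain is Y→M = 8+10 = 18; overall finish 18 weeks.
Longest path through S: 11 weeks (earliest finish 11, latest finish 18).
So S can slip 18 − 11 = 7 weeks.

7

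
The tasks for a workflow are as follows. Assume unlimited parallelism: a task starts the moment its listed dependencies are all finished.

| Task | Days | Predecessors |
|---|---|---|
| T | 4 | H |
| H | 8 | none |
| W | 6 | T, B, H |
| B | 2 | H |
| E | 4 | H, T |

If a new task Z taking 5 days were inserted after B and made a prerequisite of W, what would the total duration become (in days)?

21

Originally the project takes 18 days.
With Z inserted, W now waits for max(T, B, H, Z).
New critical path: H→B→Z→W = 8+2+5+6 = 21 ⇒ 21 days.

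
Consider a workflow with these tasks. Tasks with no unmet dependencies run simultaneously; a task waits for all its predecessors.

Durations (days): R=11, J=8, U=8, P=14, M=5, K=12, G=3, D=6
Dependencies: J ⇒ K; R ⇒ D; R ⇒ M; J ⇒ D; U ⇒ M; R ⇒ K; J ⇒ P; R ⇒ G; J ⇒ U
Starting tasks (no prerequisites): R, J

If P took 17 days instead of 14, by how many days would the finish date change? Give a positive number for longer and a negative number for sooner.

2

Critical path before the change: R→K = 11+12 = 23 giving 23 days.
P is off the critical path — its longest chain is 22 days, giving 1 of slack.
Now J→P = 8+17 = 25 is longest, so the finish becomes 25 days.
Change in finish: 25 − 23 = +2 days.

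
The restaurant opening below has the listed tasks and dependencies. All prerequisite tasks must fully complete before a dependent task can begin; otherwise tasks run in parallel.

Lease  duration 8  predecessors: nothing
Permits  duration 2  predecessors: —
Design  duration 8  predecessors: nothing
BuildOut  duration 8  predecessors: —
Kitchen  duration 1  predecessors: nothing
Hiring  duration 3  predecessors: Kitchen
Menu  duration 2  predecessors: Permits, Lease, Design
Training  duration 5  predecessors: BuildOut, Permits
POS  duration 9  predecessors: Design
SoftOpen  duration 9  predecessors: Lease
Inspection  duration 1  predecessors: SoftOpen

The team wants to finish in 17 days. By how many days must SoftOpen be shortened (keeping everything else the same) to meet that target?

Current finish: 18 days; target: 17.
SoftOpen is on every critical path, so each day cut from SoftOpen cuts the finish by one (this holds down to a finish of 17).
Need 18 − 17 = 1 day off SoftOpen → SoftOpen becomes 8 days, finish becomes 17.

1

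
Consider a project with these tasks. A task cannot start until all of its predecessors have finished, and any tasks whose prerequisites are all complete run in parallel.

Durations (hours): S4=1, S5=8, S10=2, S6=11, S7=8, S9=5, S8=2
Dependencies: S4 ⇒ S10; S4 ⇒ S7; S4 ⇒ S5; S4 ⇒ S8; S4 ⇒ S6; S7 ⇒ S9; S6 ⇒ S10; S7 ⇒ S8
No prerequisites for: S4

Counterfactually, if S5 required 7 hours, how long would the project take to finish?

As given, the longest chain is S4→S6→S10 = 1+11+2 = 14, so the finish is 14 hours.
The longest path through S5 is only 9 hours, so S5 has float 5.
That remains the longest chain; total 14 hours.

14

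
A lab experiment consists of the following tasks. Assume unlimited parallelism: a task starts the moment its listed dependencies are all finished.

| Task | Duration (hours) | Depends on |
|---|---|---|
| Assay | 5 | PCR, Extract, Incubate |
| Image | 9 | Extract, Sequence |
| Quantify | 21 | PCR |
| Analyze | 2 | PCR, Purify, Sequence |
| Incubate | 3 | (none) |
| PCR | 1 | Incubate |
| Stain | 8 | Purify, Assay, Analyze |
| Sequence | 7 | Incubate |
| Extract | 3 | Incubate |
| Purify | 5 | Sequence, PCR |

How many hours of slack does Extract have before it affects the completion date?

Critical path: Incubate→PCR→Quantify = 3+1+21 = 25, so the finish is 25 hours.
Longest path through Extract: 19 hours (earliest finish 6, latest finish 12).
So Extract can slip 12 − 6 = 6 hours.

6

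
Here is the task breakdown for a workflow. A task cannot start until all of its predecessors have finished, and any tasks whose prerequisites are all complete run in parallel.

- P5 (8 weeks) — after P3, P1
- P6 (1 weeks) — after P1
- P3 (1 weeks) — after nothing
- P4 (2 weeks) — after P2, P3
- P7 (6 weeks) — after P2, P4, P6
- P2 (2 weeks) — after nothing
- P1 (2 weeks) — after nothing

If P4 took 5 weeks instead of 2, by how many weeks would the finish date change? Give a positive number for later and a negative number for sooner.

3

As given, the longest chain is P2→P4→P7 = 2+2+6 = 10, so the finish is 10 weeks.
P4 is on the critical path; changing it to 5 makes that path 13 weeks.
The critical path is still P2→P4→P7; finish is now 13 weeks.
Change in finish: 13 − 10 = +3 weeks.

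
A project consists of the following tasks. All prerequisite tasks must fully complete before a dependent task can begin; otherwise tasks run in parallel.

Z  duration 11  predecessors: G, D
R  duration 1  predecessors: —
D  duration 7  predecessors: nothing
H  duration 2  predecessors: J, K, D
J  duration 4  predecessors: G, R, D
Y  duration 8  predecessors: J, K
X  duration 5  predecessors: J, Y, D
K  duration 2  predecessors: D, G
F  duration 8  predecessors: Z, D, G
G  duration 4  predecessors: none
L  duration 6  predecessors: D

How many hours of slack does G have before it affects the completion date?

3

D→Z→F = 7+11+8 = 26 sets the makespan at 26 hours.
The longest chain containing G totals 23 hours.
Slack of G = 3 − 0 = 3 hours.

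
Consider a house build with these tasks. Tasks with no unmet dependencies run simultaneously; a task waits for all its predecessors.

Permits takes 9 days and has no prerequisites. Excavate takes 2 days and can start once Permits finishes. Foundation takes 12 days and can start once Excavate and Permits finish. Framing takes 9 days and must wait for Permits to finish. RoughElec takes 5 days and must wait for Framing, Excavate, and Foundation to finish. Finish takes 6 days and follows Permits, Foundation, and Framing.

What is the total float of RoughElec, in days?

1

The longest chain is Permits→Excavate→Foundation→Finish = 9+2+12+6 = 29; overall finish 29 days.
RoughElec finishes as early as 28 and must finish by 29.
Float = 29 − 28 = 1.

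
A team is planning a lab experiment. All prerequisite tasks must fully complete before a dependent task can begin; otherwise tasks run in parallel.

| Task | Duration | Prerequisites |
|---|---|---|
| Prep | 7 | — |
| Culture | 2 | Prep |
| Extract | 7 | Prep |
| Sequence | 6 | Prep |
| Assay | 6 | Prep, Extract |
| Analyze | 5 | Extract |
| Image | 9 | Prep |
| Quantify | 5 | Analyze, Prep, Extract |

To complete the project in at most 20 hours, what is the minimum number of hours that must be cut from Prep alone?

Current finish: 24 hours; target: 20.
Prep is on every critical path, so each hour cut from Prep cuts the finish by one (this holds down to a finish of 18).
Need 24 − 20 = 4 hours off Prep → Prep becomes 3 hours, finish becomes 20.

4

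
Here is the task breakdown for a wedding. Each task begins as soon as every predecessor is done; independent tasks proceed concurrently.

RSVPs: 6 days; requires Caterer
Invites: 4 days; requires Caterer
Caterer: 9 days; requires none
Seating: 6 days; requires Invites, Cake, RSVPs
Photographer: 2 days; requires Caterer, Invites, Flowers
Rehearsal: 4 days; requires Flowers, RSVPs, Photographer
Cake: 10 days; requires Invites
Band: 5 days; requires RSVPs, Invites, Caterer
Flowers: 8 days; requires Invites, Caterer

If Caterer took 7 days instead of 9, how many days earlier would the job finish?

2

As given, the longest chain is Caterer→Invites→Cake→Seating = 9+4+10+6 = 29, so the finish is 29 days.
Caterer lies on that path, so at 7 days the path becomes 27 days.
The critical path is still Caterer→Invites→Cake→Seating; finish is now 27 days.
Change in finish: 27 − 29 = -2 days.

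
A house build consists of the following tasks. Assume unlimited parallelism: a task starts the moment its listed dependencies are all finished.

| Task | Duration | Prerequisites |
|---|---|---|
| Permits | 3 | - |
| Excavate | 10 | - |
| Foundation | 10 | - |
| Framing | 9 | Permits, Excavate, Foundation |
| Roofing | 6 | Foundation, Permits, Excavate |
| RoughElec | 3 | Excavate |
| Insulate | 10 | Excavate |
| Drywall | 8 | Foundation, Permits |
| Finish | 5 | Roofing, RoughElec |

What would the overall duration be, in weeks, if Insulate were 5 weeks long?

The binding path is Excavate→Roofing→Finish = 10+6+5 = 21; finish at 21 weeks.
The longest path through Insulate is only 20 weeks, so Insulate has float 1.
The critical path is still Excavate→Roofing→Finish; finish is now 21 weeks.

21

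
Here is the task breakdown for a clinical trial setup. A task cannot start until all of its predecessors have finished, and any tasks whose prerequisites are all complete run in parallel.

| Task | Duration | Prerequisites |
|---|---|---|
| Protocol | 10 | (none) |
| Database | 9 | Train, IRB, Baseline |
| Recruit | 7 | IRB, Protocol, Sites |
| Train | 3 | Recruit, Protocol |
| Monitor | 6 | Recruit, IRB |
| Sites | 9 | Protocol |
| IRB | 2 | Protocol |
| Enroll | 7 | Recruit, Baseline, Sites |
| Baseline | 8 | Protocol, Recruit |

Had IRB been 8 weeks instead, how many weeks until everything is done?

Actual critical path: Protocol→Sites→Recruit→Baseline→Database = 10+9+7+8+9 = 43 ⇒ 43 weeks.
IRB has 7 weeks of float (longest path through it is 36).
No other chain overtakes it, so the finish is 43 weeks.

43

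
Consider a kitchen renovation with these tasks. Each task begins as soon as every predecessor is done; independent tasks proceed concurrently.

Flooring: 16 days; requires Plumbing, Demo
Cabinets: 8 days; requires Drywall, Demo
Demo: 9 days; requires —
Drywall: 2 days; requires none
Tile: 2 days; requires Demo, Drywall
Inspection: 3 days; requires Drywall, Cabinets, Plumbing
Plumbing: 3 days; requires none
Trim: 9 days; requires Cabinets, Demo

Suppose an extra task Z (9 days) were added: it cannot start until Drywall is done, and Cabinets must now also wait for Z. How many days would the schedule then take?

Originally the schedule takes 26 days.
With Z inserted, Cabinets now waits for max(Drywall, Demo, Z).
New critical path: Drywall→Z→Cabinets→Trim = 2+9+8+9 = 28 ⇒ 28 days.

28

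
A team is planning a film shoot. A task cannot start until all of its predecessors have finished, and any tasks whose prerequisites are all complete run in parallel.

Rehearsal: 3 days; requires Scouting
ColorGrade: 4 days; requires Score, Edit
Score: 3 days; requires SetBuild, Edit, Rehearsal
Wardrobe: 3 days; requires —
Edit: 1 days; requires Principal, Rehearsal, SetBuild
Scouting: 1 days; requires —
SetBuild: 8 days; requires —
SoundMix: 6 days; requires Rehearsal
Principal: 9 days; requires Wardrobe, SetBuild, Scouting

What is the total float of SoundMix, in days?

Critical path: SetBuild→Principal→Edit→Score→ColorGrade = 8+9+1+3+4 = 25, so the finish is 25 days.
Longest path through SoundMix: 10 days (earliest finish 10, latest finish 25).
So SoundMix can slip 25 − 10 = 15 days.

15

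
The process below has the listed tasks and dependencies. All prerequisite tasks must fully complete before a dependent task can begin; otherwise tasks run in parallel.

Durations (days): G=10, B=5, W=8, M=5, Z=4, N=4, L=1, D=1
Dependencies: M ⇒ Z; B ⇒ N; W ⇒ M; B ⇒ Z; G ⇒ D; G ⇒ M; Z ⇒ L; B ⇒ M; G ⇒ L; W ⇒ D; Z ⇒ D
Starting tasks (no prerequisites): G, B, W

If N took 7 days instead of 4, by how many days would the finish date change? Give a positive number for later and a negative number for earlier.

As given, the longest chain is G→M→Z→L = 10+5+4+1 = 20, so the finish is 20 days.
N has 11 days of float (longest path through it is 9).
The critical path is still G→M→Z→L; finish is now 20 days.
Change in finish: 20 − 20 = +0 days.

0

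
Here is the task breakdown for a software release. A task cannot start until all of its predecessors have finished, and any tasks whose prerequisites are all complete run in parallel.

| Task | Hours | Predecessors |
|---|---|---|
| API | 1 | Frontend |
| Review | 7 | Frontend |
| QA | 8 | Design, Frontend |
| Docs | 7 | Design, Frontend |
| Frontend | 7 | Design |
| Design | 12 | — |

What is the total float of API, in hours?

Critical path: Design→Frontend→QA = 12+7+8 = 27, so the finish is 27 hours.
API finishes as early as 20 and must finish by 27.
Float = 27 − 20 = 7.

7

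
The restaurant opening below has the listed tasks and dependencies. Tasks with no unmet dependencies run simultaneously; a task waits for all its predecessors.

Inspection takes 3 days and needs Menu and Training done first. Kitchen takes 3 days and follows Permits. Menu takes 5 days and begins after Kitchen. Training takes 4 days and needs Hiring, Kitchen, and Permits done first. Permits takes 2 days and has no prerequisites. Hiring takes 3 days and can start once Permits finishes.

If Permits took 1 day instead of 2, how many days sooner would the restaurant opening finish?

Actual critical path: Permits→Kitchen→Menu→Inspection = 2+3+5+3 = 13 ⇒ 13 days.
Permits is on the critical path; changing it to 1 makes that path 12 days.
The critical path is still Permits→Kitchen→Menu→Inspection; finish is now 12 days.
Change in finish: 12 − 13 = -1 days.

1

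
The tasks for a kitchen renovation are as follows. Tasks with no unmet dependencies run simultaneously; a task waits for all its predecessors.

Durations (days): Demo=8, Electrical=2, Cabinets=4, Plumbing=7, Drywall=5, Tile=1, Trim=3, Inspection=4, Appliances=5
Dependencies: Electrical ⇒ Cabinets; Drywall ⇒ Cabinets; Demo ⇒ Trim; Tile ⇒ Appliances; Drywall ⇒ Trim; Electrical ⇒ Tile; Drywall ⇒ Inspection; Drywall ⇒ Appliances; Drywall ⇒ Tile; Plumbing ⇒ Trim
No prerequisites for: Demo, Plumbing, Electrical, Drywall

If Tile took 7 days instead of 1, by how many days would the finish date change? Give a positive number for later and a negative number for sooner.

6

As given, the longest chain is Drywall→Tile→Appliances = 5+1+5 = 11, so the finish is 11 days.
Since Tile is critical, the +6 change carries straight to that chain (now 17 days).
No other chain overtakes it, so the finish is 17 days.
Change in finish: 17 − 11 = +6 days.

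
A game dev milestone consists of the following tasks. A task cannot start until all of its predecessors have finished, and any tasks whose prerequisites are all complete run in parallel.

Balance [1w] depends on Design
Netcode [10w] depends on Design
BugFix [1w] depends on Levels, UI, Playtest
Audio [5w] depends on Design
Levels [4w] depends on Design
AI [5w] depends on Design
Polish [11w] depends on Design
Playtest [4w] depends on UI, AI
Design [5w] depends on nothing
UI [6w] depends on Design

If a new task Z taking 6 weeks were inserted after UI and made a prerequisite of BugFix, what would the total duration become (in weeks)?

18

Originally the project takes 16 weeks.
With Z inserted, BugFix now waits for max(Levels, UI, Playtest, Z).
New critical path: Design→UI→Z→BugFix = 5+6+6+1 = 18 ⇒ 18 weeks.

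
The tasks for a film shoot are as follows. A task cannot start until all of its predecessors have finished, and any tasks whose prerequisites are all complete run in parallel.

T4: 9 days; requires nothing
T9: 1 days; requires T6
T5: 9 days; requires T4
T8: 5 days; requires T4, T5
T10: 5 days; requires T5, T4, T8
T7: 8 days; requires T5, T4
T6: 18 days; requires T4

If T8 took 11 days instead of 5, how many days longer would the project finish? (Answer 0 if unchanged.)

6

Critical path before the change: T4→T5→T8→T10 = 9+9+5+5 = 28 giving 28 days.
T8 is on the critical path; changing it to 11 makes that path 34 days.
The critical path is still T4→T5→T8→T10; finish is now 34 days.
Change in finish: 34 − 28 = +6 days.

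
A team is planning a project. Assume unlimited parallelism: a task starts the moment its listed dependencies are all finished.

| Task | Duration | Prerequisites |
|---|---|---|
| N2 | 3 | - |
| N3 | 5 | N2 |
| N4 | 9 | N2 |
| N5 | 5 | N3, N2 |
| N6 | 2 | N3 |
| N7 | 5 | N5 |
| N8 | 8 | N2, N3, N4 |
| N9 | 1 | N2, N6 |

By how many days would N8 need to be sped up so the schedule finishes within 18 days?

Current finish: 20 days; target: 18.
N8 is on every critical path, so each day cut from N8 cuts the finish by one (this holds down to a finish of 18).
Need 20 − 18 = 2 days off N8 → N8 becomes 6 days, finish becomes 18.

2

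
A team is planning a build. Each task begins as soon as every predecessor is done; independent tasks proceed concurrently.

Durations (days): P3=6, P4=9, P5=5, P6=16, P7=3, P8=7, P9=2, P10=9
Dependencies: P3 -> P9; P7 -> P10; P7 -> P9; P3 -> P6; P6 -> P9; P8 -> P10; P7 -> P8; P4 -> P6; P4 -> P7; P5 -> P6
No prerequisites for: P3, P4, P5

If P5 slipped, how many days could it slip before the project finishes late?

5

The longest chain is P4→P7→P8→P10 = 9+3+7+9 = 28; overall finish 28 days.
P5 finishes as early as 5 and must finish by 10.
Float = 28 − 23 = 5.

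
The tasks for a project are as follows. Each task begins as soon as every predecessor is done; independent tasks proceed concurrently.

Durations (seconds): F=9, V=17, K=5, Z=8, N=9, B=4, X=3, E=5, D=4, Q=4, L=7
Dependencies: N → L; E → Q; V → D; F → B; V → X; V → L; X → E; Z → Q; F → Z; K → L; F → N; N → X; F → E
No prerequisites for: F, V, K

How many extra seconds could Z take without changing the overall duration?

9

The longest chain is F→N→X→E→Q = 9+9+3+5+4 = 30; overall finish 30 seconds.
Longest path through Z: 21 seconds (earliest finish 17, latest finish 26).
Slack of Z = 18 − 9 = 9 seconds.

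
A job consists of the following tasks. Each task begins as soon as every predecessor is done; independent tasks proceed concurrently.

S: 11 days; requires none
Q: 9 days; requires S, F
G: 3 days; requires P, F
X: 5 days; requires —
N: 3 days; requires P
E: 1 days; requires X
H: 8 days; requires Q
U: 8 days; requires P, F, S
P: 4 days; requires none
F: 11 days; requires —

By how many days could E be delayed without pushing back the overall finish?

22

F→Q→H = 11+9+8 = 28 sets the makespan at 28 days.
The longest chain containing E totals 6 days.
Slack of E = 27 − 5 = 22 days.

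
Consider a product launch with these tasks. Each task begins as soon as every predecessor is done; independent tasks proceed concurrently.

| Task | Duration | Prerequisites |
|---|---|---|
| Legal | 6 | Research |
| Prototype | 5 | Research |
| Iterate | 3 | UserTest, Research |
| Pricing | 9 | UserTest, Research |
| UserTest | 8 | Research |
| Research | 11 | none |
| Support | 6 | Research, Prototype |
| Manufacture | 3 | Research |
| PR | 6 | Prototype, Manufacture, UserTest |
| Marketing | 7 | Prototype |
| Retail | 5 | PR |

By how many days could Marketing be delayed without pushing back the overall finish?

7

The longest chain is Research→UserTest→PR→Retail = 11+8+6+5 = 30; overall finish 30 days.
Marketing finishes as early as 23 and must finish by 30.
Slack of Marketing = 23 − 16 = 7 days.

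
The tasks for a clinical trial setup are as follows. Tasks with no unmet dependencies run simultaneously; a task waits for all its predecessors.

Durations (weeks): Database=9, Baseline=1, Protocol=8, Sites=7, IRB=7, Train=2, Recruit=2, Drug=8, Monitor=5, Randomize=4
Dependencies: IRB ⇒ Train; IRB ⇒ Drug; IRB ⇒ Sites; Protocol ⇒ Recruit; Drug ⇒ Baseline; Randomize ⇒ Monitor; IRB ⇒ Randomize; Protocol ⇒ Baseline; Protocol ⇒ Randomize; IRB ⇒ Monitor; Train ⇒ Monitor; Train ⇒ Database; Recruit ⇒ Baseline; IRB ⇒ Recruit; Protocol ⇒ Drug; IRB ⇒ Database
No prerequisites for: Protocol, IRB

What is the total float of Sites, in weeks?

Critical path: IRB→Train→Database = 7+2+9 = 18, so the finish is 18 weeks.
Longest path through Sites: 14 weeks (earliest finish 14, latest finish 18).
So Sites can slip 18 − 14 = 4 weeks.

4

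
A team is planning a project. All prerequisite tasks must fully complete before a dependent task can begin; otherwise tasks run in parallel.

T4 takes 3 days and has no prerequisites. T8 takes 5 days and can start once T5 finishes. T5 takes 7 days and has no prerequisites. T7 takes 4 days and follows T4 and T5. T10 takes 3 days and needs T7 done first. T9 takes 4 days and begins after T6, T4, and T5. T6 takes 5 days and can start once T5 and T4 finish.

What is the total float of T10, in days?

2

The longest chain is T5→T6→T9 = 7+5+4 = 16; overall finish 16 days.
T10 finishes as early as 14 and must finish by 16.
So T10 can slip 16 − 14 = 2 days.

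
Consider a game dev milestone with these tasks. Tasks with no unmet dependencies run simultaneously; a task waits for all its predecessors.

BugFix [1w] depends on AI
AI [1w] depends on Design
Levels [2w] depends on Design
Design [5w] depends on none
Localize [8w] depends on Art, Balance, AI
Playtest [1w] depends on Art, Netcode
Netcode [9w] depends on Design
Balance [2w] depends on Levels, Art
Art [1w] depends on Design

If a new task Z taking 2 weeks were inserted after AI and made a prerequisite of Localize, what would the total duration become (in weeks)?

Originally the schedule takes 17 weeks.
With Z inserted, Localize now waits for max(Art, Balance, AI, Z).
New critical path: Design→Levels→Balance→Localize = 5+2+2+8 = 17 ⇒ 17 weeks.

17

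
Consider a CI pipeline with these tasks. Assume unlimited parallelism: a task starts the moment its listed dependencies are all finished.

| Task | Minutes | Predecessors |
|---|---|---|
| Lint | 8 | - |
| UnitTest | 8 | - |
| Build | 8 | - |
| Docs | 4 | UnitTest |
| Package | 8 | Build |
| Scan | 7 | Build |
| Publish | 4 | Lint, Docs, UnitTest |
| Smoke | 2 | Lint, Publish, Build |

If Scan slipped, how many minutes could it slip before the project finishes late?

UnitTest→Docs→Publish→Smoke = 8+4+4+2 = 18 sets the makespan at 18 minutes.
Scan finishes as early as 15 and must finish by 18.
Slack of Scan = 11 − 8 = 3 minutes.

3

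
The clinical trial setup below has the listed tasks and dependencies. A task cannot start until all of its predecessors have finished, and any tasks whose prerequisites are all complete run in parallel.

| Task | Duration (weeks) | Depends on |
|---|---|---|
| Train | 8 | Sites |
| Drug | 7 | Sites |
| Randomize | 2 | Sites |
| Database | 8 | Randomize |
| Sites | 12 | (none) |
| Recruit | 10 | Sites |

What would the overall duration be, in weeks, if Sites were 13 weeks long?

23

The binding path is Sites→Recruit = 12+10 = 22; finish at 22 weeks.
Sites is on the critical path; changing it to 13 makes that path 23 weeks.
No other chain overtakes it, so the finish is 23 weeks.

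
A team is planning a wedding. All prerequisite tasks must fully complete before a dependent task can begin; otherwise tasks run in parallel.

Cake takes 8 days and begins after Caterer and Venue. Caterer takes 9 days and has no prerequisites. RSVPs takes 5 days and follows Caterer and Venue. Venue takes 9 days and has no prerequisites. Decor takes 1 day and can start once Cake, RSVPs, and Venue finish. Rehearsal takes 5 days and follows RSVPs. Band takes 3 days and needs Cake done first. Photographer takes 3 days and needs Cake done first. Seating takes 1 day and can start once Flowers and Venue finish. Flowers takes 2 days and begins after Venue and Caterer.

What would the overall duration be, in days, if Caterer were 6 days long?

Actual critical path: Caterer→Cake→Band = 9+8+3 = 20 ⇒ 20 days.
Caterer lies on that path, so at 6 days the path becomes 17 days.
New critical path: Venue→Cake→Band = 9+8+3 = 20 ⇒ 20 days.

20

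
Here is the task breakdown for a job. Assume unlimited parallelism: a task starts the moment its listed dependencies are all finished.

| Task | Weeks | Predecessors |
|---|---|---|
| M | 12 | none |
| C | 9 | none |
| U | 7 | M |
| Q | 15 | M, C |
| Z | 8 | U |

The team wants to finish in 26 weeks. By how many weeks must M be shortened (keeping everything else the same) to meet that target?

1

Current finish: 27 weeks; target: 26.
M is on every critical path, so each week cut from M cuts the finish by one (this holds down to a finish of 24).
Need 27 − 26 = 1 week off M → M becomes 11 weeks, finish becomes 26.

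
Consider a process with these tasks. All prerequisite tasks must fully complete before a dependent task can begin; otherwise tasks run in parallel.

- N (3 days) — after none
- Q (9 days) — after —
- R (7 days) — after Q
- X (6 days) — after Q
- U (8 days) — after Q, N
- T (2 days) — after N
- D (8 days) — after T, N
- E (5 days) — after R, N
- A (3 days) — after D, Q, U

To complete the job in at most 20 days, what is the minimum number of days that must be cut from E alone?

Current finish: 21 days; target: 20.
E is on every critical path, so each day cut from E cuts the finish by one (this holds down to a finish of 20).
Need 21 − 20 = 1 day off E → E becomes 4 days, finish becomes 20.

1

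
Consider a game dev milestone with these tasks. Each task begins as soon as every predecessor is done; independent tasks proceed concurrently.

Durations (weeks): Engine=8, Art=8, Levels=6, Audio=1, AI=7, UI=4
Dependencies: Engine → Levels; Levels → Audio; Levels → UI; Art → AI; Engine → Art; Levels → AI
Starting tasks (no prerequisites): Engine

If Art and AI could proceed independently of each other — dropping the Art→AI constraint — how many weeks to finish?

Original critical path: Engine→Art→AI = 8+8+7 = 23 ⇒ 23 weeks.
Without Art→AI, AI's earliest start moves from 16 to 14.
The longest chain is now Engine→Levels→AI = 8+6+7 = 21, so the plan takes 21 weeks.

21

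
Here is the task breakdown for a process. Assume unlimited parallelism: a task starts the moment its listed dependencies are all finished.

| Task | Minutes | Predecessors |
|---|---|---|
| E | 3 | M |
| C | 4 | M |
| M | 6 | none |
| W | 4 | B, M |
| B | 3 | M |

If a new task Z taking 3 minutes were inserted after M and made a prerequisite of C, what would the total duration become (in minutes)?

Originally the job takes 13 minutes.
With Z inserted, C now waits for max(M, Z).
New critical path: M→Z→C = 6+3+4 = 13 ⇒ 13 minutes.

13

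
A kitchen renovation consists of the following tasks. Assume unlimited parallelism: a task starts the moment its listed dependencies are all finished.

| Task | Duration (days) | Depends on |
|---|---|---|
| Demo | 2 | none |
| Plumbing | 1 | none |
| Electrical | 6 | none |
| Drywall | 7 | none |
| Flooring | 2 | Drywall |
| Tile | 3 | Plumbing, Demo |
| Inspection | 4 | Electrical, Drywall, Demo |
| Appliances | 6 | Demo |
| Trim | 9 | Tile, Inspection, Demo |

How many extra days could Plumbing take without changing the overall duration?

7

Critical path: Drywall→Inspection→Trim = 7+4+9 = 20, so the finish is 20 days.
Longest path through Plumbing: 13 days (earliest finish 1, latest finish 8).
Slack of Plumbing = 7 − 0 = 7 days.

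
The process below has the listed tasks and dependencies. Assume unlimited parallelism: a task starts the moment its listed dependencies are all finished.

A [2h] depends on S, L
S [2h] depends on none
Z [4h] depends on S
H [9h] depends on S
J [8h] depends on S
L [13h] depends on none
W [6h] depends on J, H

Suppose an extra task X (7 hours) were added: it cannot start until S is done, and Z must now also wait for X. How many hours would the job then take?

17

Originally the job takes 17 hours.
With X inserted, Z now waits for max(S, X).
New critical path: S→H→W = 2+9+6 = 17 ⇒ 17 hours.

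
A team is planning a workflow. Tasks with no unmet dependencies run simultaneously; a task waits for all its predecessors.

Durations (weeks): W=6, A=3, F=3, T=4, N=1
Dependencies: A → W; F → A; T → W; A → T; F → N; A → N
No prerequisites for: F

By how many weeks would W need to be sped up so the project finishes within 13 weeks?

Current finish: 16 weeks; target: 13.
W is on every critical path, so each week cut from W cuts the finish by one (this holds down to a finish of 11).
Need 16 − 13 = 3 weeks off W → W becomes 3 weeks, finish becomes 13.

3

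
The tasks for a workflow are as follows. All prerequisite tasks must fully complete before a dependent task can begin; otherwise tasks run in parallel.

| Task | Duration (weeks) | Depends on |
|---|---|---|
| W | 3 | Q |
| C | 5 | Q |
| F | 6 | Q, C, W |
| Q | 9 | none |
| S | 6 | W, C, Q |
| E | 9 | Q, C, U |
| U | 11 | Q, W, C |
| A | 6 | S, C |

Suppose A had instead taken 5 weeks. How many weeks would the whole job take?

34

Critical path before the change: Q→C→U→E = 9+5+11+9 = 34 giving 34 weeks.
A has 8 weeks of float (longest path through it is 26).
That remains the longest chain; total 34 weeks.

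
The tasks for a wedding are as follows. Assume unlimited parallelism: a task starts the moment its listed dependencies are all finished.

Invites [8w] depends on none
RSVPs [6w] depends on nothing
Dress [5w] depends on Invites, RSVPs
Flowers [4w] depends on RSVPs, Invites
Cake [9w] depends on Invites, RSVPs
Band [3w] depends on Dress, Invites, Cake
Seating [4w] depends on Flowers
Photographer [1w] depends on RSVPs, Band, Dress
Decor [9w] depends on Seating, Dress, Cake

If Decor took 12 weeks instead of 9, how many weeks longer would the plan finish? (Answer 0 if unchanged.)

Actual critical path: Invites→Cake→Decor = 8+9+9 = 26 ⇒ 26 weeks.
Decor is on the critical path; changing it to 12 makes that path 29 weeks.
No other chain overtakes it, so the finish is 29 weeks.
Change in finish: 29 − 26 = +3 weeks.

3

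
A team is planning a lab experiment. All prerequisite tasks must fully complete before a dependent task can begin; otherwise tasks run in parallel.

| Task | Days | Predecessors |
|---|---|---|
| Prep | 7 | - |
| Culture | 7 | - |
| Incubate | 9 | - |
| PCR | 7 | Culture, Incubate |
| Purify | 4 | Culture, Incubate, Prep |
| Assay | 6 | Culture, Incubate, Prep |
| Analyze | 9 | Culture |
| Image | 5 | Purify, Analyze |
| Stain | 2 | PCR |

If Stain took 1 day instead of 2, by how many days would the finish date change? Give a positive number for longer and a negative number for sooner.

0

As given, the longest chain is Culture→Analyze→Image = 7+9+5 = 21, so the finish is 21 days.
Stain is off the critical path — its longest chain is 18 days, giving 3 of slack.
That remains the longest chain; total 21 days.
Change in finish: 21 − 21 = +0 days.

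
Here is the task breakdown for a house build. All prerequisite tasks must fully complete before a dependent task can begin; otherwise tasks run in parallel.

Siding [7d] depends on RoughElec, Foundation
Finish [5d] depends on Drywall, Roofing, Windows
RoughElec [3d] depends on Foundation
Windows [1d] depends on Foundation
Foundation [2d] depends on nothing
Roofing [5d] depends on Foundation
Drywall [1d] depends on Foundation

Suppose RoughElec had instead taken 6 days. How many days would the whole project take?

Critical path before the change: Foundation→RoughElec→Siding = 2+3+7 = 12 giving 12 days.
Since RoughElec is critical, the +3 change carries straight to that chain (now 15 days).
No other chain overtakes it, so the finish is 15 days.

15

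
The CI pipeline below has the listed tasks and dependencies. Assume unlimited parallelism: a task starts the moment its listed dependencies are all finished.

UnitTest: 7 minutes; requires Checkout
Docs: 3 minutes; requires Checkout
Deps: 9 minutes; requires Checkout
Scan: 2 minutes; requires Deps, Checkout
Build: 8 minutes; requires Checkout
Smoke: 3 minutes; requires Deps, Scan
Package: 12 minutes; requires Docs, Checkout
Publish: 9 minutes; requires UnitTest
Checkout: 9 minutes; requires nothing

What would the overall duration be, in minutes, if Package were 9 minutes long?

Critical path before the change: Checkout→UnitTest→Publish = 9+7+9 = 25 giving 25 minutes.
The longest path through Package is only 24 minutes, so Package has float 1.
No other chain overtakes it, so the finish is 25 minutes.

25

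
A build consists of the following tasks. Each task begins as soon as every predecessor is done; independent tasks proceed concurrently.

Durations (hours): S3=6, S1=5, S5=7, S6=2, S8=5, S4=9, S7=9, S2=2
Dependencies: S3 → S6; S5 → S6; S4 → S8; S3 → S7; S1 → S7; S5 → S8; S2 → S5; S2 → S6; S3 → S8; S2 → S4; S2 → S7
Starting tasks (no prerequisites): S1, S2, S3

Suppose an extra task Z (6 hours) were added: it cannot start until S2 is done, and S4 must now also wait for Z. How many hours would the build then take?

22

Originally the build takes 16 hours.
With Z inserted, S4 now waits for max(S2, Z).
New critical path: S2→Z→S4→S8 = 2+6+9+5 = 22 ⇒ 22 hours.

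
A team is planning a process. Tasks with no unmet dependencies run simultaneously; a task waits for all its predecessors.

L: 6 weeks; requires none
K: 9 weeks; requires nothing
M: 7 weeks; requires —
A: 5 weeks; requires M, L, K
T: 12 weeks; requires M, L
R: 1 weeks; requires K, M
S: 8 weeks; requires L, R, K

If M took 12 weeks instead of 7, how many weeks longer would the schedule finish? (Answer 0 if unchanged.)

The binding path is M→T = 7+12 = 19; finish at 19 weeks.
Since M is critical, the +5 change carries straight to that chain (now 24 weeks).
That remains the longest chain; total 24 weeks.
Change in finish: 24 − 19 = +5 weeks.

5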